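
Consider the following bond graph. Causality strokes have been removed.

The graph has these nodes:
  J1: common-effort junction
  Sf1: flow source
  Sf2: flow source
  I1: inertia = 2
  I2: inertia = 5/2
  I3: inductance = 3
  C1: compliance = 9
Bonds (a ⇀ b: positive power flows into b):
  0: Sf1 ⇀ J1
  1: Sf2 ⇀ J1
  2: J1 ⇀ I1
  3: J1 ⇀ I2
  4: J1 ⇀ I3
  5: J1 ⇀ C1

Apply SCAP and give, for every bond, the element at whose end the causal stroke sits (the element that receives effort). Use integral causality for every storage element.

β0 |Sf1  (Sf1 fixes flow; stroke at Sf1)
β1 |Sf2  (Sf2: flow source, stroke at near end)
β2 |I1  (I1 outputs flow p/I1)
β3 |I2  (I2: I, integral causality)
β4 |I3  (prefer integral on I3)
β5 |J1  (J1: last free bond brings effort in)

b0 →Sf1
b1 →Sf2
b2 →I1
b3 →I2
b4 →I3
b5 →J1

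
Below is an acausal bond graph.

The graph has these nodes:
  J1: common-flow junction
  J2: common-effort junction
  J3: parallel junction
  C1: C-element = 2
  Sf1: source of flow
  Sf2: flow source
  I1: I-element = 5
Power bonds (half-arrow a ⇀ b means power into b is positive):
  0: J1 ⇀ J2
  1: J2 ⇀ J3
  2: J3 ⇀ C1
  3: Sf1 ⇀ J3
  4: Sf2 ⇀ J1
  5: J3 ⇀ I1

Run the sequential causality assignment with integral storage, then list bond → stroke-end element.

#3 stroke at Sf1  (Sf1 fixes flow; stroke at Sf1)
#4 stroke at Sf2  (Sf2 fixes flow; stroke at Sf2)
#0 stroke at J1  (1-jn J1 has f-setter on 4)
#1 stroke at J2  (J2 needs exactly one e-in)
#2 stroke at J3  (prefer integral on C1)
#5 stroke at I1  (common-e at J3 fixed by 2)

#0 →J1
#1 →J2
#2 →J3
#3 →Sf1
#4 →Sf2
#5 →I1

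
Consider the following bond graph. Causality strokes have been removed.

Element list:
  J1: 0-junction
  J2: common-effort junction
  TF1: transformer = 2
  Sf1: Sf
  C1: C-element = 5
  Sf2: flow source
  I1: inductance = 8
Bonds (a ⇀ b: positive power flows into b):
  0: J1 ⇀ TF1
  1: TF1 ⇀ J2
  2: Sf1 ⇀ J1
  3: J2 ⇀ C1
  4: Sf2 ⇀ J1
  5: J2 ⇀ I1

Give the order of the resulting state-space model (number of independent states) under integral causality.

b2 →Sf1  (Sf1: flow source, stroke at near end)
b4 →Sf2  (Sf2: flow source, stroke at near end)
b0 →J1  (J1 needs exactly one e-in)
b1 →TF1  (through TF1, causality passes straight; one stroke at TF1)
b3 →J2  (C1 integral (e out))
b5 →I1  (J2: bond 3 brought effort, rest push out)

2  (C1, I1 all integral)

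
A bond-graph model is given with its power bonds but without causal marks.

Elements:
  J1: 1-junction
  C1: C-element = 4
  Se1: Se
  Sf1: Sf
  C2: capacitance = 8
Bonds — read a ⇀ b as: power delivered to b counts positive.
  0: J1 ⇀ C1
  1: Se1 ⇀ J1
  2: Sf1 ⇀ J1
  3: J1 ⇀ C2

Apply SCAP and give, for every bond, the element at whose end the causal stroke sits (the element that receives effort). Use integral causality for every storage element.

β0 stroke at J1
β1 stroke at J1
β2 stroke at Sf1
β3 stroke at J1

β1 stroke at J1  (Se1 fixes effort; stroke away)
β2 stroke at Sf1  (Sf1: flow source, stroke at near end)
β0 stroke at J1  (common-f at J1 fixed by 2)
β3 stroke at J1  (common-f at J1 fixed by 2)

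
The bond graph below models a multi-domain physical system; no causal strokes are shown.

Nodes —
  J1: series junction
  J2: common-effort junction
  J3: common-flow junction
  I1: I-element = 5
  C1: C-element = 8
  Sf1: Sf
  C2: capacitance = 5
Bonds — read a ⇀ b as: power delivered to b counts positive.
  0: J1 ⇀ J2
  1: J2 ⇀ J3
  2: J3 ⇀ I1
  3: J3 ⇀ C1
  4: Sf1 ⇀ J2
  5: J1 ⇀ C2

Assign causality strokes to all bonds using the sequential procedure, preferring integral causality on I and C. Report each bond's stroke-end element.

b0 →J2
b1 →J3
b2 →I1
b3 →J3
b4 →Sf1
b5 →J1

b4 |Sf1  (Sf1: flow source, stroke at near end)
b2 |I1  (I1 outputs flow p/I1)
b1 |J3  (J3: bond 2 brought flow, rest push out)
b3 |J3  (common-f at J3 fixed by 2)
b0 |J2  (J2: last free bond brings effort in)
b5 |J1  (J1 flow already set via bond 0)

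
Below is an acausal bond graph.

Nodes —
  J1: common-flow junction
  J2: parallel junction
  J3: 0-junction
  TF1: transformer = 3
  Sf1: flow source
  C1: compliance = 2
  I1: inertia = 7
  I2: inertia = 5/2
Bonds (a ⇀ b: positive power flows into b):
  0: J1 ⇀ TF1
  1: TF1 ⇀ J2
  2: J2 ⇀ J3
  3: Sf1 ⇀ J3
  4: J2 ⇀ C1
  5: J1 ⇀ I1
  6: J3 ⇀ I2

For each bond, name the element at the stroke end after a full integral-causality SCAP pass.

β0 stroke→J1
β1 stroke→TF1
β2 stroke→J3
β3 stroke→Sf1
β4 stroke→J2
β5 stroke→I1
β6 stroke→I2

bond 3 →Sf1  (Sf1: flow source, stroke at near end)
bond 4 →J2  (C1 integral (e out))
bond 1 →TF1  (J2 effort already set via bond 4)
bond 2 →J3  (0-jn J2 has e-setter on 4)
bond 6 →I2  (common-e at J3 fixed by 2)
bond 0 →J1  (through TF1, causality passes straight; one stroke at TF1)
bond 5 →I1  (J1 needs exactly one f-in)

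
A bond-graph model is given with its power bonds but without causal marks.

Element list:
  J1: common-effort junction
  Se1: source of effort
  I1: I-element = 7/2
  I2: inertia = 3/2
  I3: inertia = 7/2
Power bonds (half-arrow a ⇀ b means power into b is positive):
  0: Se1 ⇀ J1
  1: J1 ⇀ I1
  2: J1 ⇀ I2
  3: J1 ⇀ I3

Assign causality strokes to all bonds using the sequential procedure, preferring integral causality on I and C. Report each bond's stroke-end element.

β0 →J1
β1 →I1
β2 →I2
β3 →I3

bond 0 stroke→J1  (source Se1 imposes e)
bond 1 stroke→I1  (0-jn J1 has e-setter on 0)
bond 2 stroke→I2  (common-e at J1 fixed by 0)
bond 3 stroke→I3  (common-e at J1 fixed by 0)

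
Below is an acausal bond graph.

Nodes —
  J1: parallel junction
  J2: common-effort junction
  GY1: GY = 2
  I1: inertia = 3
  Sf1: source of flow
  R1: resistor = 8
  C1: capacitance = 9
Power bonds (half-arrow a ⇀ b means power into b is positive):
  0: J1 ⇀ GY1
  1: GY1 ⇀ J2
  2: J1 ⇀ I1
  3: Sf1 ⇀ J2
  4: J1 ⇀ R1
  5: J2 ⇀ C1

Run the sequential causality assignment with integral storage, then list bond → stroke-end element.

β0 stroke at GY1
β1 stroke at GY1
β2 stroke at I1
β3 stroke at Sf1
β4 stroke at J1
β5 stroke at J2

#3 stroke at Sf1  (Sf1 (Sf) sets flow on bond)
#2 stroke at I1  (I1 integral (f out))
#5 stroke at J2  (prefer integral on C1)
#1 stroke at GY1  (0-jn J2 has e-setter on 5)
#0 stroke at GY1  (GY GY1: same side as bond 1)
#4 stroke at J1  (J1 needs exactly one e-in)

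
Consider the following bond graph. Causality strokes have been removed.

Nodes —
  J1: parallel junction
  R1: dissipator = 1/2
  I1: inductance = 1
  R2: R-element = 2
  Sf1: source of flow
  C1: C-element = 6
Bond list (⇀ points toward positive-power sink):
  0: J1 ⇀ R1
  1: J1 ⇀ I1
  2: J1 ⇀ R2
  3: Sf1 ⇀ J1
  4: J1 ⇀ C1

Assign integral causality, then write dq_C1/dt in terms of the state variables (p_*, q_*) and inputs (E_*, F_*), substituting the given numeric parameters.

dq_C1/dt = F_Sf1 - p_I1 - 5*q_C1/12

b3 stroke→Sf1  (Sf1 fixes flow; stroke at Sf1)
b1 stroke→I1  (I1: I, integral causality)
b4 stroke→J1  (C1 outputs effort q/C1)
b0 stroke→R1  (J1 effort already set via bond 4)
b2 stroke→R2  (J1 effort already set via bond 4)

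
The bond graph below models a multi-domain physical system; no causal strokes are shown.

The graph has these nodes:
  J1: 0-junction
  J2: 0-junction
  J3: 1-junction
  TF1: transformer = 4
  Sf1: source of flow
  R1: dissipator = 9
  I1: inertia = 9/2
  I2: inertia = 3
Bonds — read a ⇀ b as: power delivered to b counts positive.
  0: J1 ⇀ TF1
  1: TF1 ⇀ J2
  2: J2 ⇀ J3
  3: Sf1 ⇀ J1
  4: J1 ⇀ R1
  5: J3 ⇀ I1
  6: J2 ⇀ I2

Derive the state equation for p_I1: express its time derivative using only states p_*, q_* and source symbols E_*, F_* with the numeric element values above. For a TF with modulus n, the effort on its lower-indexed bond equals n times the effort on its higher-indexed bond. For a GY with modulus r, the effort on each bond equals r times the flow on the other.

dp_I1/dt = 9*F_Sf1/4 - p_I1/8 - 3*p_I2/16

b3 stroke→Sf1  (Sf1: flow source, stroke at near end)
b5 stroke→I1  (I1 integral (f out))
b2 stroke→J3  (1-jn J3 has f-setter on 5)
b6 stroke→I2  (I2 integral (f out))
b1 stroke→J2  (closing 0-jn rule on J2)
b0 stroke→TF1  (TF1: transformer flips bond 1)
b4 stroke→J1  (only one effort-in slot at J1)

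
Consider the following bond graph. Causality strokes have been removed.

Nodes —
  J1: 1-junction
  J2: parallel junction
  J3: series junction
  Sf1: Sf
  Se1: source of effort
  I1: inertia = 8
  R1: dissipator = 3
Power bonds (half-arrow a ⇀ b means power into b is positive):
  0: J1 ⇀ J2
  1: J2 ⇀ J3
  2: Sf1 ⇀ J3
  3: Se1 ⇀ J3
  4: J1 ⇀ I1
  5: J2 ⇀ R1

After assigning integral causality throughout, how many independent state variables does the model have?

1  (I1 all integral)

bond 2 stroke→Sf1  (source Sf1 imposes f)
bond 3 stroke→J3  (source Se1 imposes e)
bond 1 stroke→J3  (J3: bond 2 brought flow, rest push out)
bond 4 stroke→I1  (I1 integral (f out))
bond 0 stroke→J1  (1-jn J1 has f-setter on 4)
bond 5 stroke→J2  (J2: last free bond brings effort in)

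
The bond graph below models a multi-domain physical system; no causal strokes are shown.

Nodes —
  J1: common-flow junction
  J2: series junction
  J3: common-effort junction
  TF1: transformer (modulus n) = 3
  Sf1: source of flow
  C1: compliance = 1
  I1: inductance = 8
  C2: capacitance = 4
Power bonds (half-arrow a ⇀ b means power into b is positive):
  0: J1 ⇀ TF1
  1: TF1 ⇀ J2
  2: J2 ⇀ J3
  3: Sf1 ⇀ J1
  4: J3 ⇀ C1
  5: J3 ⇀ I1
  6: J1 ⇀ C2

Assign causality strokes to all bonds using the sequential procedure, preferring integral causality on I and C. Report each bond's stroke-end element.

#0 |J1
#1 |TF1
#2 |J2
#3 |Sf1
#4 |J3
#5 |I1
#6 |J1

β3 |Sf1  (Sf1 (Sf) sets flow on bond)
β0 |J1  (J1: bond 3 brought flow, rest push out)
β6 |J1  (common-f at J1 fixed by 3)
β1 |TF1  (through TF1, causality passes straight; one stroke at TF1)
β2 |J2  (J2 flow already set via bond 1)
β4 |J3  (C1 integral (e out))
β5 |I1  (common-e at J3 fixed by 4)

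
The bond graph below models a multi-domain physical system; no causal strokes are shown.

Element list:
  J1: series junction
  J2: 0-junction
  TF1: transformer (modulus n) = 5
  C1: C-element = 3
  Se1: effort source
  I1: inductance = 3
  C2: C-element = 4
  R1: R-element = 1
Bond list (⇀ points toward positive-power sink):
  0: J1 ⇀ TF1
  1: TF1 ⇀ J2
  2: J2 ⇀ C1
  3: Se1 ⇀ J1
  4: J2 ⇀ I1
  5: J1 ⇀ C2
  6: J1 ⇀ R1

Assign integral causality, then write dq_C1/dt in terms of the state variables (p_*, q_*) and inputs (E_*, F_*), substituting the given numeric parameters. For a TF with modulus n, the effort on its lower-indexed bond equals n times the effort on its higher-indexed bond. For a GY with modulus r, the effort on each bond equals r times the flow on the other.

dq_C1/dt = 5*E_Se1 - p_I1/3 - 25*q_C1/3 - 5*q_C2/4

b3 stroke at J1  (source Se1 imposes e)
b2 stroke at J2  (C1 integral (e out))
b1 stroke at TF1  (common-e at J2 fixed by 2)
b4 stroke at I1  (J2 effort already set via bond 2)
b0 stroke at J1  (through TF1, causality passes straight; one stroke at TF1)
b5 stroke at J1  (prefer integral on C2)
b6 stroke at R1  (J1 needs exactly one f-in)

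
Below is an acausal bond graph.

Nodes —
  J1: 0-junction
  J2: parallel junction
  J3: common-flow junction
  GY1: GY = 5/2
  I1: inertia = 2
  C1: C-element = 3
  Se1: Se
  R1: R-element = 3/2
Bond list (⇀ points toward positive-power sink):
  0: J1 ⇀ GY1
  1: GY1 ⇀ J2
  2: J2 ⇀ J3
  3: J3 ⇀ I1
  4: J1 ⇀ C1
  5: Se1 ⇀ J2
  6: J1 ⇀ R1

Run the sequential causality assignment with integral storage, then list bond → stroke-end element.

b5 |J2  (Se1 (Se) sets effort on bond)
b1 |GY1  (J2: bond 5 brought effort, rest push out)
b2 |J3  (J2: bond 5 brought effort, rest push out)
b3 |I1  (J3 needs exactly one f-in)
b0 |GY1  (GY1: gyrator matches bond 1)
b4 |J1  (C1 outputs effort q/C1)
b6 |R1  (0-jn J1 has e-setter on 4)

#0 |GY1
#1 |GY1
#2 |J3
#3 |I1
#4 |J1
#5 |J2
#6 |R1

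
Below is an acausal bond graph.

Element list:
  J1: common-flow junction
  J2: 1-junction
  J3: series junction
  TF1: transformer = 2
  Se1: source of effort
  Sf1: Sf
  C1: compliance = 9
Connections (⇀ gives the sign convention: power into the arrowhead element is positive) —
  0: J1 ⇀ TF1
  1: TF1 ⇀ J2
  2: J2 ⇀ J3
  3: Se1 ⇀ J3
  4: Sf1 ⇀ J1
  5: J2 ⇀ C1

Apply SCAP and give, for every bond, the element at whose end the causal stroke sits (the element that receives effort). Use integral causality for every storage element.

bond 3 →J3  (Se1: effort source, stroke at far end)
bond 4 →Sf1  (source Sf1 imposes f)
bond 0 →J1  (J1: bond 4 brought flow, rest push out)
bond 2 →J2  (only one flow-in slot at J3)
bond 1 →TF1  (through TF1, causality passes straight; one stroke at TF1)
bond 5 →J2  (J2: bond 1 brought flow, rest push out)

β0 |J1
β1 |TF1
β2 |J2
β3 |J3
β4 |Sf1
β5 |J2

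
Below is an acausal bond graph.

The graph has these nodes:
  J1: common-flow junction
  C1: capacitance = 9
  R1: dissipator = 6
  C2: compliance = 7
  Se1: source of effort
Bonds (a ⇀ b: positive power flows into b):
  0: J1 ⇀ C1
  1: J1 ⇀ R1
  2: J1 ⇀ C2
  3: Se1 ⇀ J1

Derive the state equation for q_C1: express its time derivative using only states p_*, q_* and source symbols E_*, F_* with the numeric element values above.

#3 stroke at J1  (source Se1 imposes e)
#0 stroke at J1  (C1: C, integral causality)
#2 stroke at J1  (C2 integral (e out))
#1 stroke at R1  (J1 needs exactly one f-in)

dq_C1/dt = E_Se1/6 - q_C1/54 - q_C2/42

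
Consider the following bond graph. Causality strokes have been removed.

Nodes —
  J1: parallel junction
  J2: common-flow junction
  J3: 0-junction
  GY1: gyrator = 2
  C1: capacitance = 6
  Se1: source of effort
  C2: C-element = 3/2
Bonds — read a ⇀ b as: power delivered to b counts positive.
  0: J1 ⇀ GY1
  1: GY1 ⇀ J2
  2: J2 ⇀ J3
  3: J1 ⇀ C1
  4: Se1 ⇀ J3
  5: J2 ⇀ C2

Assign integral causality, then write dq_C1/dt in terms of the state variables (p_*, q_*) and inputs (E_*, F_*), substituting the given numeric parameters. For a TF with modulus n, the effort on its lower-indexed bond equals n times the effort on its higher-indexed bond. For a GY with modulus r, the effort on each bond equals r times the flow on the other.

#4 →J3  (source Se1 imposes e)
#2 →J2  (J3: bond 4 brought effort, rest push out)
#3 →J1  (C1 outputs effort q/C1)
#0 →GY1  (J1: bond 3 brought effort, rest push out)
#1 →GY1  (GY1 both-in/both-out from 0)
#5 →J2  (common-f at J2 fixed by 1)

dq_C1/dt = -E_Se1/2 - q_C2/3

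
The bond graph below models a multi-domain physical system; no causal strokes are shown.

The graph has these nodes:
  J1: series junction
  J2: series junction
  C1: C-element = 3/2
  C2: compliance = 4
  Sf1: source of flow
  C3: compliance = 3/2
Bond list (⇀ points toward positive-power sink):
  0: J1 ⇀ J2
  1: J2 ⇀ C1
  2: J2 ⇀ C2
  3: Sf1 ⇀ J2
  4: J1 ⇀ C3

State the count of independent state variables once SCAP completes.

3  (C1, C2, C3 all integral)

b3 |Sf1  (source Sf1 imposes f)
b0 |J2  (1-jn J2 has f-setter on 3)
b1 |J2  (1-jn J2 has f-setter on 3)
b2 |J2  (J2 flow already set via bond 3)
b4 |J1  (J1 flow already set via bond 0)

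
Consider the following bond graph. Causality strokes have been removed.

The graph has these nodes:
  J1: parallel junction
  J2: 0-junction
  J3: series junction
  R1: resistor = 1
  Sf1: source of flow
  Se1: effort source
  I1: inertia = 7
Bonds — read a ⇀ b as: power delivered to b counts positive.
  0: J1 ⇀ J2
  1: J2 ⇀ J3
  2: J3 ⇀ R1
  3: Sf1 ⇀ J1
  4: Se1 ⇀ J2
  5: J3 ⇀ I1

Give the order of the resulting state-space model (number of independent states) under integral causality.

bond 3 |Sf1  (source Sf1 imposes f)
bond 4 |J2  (Se1 fixes effort; stroke away)
bond 0 |J1  (J1 needs exactly one e-in)
bond 1 |J3  (common-e at J2 fixed by 4)
bond 5 |I1  (I1 integral (f out))
bond 2 |J3  (J3: bond 5 brought flow, rest push out)

1  (I1 all integral)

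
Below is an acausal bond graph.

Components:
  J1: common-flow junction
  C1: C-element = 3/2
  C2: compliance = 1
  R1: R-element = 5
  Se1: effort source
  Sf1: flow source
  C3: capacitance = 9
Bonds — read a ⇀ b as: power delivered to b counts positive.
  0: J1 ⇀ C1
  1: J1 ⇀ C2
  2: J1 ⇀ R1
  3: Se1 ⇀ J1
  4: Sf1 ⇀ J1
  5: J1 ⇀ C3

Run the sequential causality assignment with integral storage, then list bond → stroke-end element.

β0 →J1
β1 →J1
β2 →J1
β3 →J1
β4 →Sf1
β5 →J1

β3 →J1  (Se1 (Se) sets effort on bond)
β4 →Sf1  (Sf1 fixes flow; stroke at Sf1)
β0 →J1  (J1 flow already set via bond 4)
β1 →J1  (J1 flow already set via bond 4)
β2 →J1  (J1 flow already set via bond 4)
β5 →J1  (J1: bond 4 brought flow, rest push out)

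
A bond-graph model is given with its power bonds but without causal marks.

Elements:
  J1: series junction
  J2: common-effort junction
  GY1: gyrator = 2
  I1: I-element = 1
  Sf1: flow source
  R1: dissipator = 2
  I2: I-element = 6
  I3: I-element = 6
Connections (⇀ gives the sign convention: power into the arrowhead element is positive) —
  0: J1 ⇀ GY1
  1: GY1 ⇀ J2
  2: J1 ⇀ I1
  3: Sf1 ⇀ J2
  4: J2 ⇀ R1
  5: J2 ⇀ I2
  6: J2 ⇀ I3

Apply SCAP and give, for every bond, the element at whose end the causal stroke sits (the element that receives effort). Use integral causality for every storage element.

b3 |Sf1  (Sf1 (Sf) sets flow on bond)
b2 |I1  (I1 outputs flow p/I1)
b0 |J1  (J1: bond 2 brought flow, rest push out)
b1 |J2  (GY GY1: same side as bond 0)
b4 |R1  (0-jn J2 has e-setter on 1)
b5 |I2  (common-e at J2 fixed by 1)
b6 |I3  (J2: bond 1 brought effort, rest push out)

bond 0 stroke→J1
bond 1 stroke→J2
bond 2 stroke→I1
bond 3 stroke→Sf1
bond 4 stroke→R1
bond 5 stroke→I2
bond 6 stroke→I3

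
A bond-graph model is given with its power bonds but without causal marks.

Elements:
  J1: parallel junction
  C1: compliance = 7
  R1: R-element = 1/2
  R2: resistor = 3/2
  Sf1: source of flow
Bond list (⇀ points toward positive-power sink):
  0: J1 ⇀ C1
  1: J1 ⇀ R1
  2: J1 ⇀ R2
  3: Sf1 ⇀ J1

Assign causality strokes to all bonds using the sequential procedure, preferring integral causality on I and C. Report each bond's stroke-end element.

β0 stroke at J1
β1 stroke at R1
β2 stroke at R2
β3 stroke at Sf1

b3 stroke at Sf1  (Sf1: flow source, stroke at near end)
b0 stroke at J1  (C1 integral (e out))
b1 stroke at R1  (common-e at J1 fixed by 0)
b2 stroke at R2  (J1: bond 0 brought effort, rest push out)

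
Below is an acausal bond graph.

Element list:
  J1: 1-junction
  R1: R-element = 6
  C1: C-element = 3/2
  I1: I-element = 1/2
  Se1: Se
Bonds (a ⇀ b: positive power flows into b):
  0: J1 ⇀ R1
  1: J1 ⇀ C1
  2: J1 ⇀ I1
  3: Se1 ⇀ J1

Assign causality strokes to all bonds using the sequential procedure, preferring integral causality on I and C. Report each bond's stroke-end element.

bond 0 stroke→J1
bond 1 stroke→J1
bond 2 stroke→I1
bond 3 stroke→J1

#3 stroke→J1  (Se1 (Se) sets effort on bond)
#1 stroke→J1  (C1 outputs effort q/C1)
#2 stroke→I1  (I1 integral (f out))
#0 stroke→J1  (1-jn J1 has f-setter on 2)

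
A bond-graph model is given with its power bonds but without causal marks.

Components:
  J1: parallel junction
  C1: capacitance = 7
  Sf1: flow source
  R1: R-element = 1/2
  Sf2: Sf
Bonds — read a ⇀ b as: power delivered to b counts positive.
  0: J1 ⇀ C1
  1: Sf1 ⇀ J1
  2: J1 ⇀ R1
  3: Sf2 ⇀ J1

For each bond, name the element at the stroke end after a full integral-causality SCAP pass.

bond 1 stroke→Sf1  (Sf1: flow source, stroke at near end)
bond 3 stroke→Sf2  (Sf2 fixes flow; stroke at Sf2)
bond 0 stroke→J1  (C1: C, integral causality)
bond 2 stroke→R1  (J1 effort already set via bond 0)

bond 0 |J1
bond 1 |Sf1
bond 2 |R1
bond 3 |Sf2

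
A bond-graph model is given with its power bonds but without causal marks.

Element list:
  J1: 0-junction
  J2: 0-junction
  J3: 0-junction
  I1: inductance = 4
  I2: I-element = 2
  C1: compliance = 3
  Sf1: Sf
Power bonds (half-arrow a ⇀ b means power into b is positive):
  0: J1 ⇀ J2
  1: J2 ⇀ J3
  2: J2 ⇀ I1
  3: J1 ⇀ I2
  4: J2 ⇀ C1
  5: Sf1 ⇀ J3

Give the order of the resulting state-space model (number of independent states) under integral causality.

3  (C1, I1, I2 all integral)

β5 |Sf1  (source Sf1 imposes f)
β1 |J3  (closing 0-jn rule on J3)
β2 |I1  (I1 integral (f out))
β3 |I2  (prefer integral on I2)
β0 |J1  (closing 0-jn rule on J1)
β4 |J2  (closing 0-jn rule on J2)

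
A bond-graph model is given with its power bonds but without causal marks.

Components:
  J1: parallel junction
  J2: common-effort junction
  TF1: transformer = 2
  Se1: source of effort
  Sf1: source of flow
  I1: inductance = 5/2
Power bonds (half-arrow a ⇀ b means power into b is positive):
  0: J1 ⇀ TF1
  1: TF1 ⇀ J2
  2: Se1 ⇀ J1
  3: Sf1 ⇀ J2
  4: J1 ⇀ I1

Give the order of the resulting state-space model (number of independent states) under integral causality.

b2 stroke at J1  (source Se1 imposes e)
b3 stroke at Sf1  (Sf1 (Sf) sets flow on bond)
b0 stroke at TF1  (0-jn J1 has e-setter on 2)
b4 stroke at I1  (common-e at J1 fixed by 2)
b1 stroke at J2  (only one effort-in slot at J2)

1  (I1 all integral)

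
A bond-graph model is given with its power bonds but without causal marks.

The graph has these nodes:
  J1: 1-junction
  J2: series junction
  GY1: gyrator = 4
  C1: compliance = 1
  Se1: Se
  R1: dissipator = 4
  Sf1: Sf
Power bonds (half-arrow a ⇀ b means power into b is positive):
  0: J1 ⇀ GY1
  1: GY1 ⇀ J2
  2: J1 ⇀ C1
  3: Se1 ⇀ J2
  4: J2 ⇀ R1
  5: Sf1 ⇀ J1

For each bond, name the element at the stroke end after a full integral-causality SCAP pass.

#0 stroke→J1
#1 stroke→J2
#2 stroke→J1
#3 stroke→J2
#4 stroke→R1
#5 stroke→Sf1

β3 →J2  (Se1 fixes effort; stroke away)
β5 →Sf1  (Sf1: flow source, stroke at near end)
β0 →J1  (J1: bond 5 brought flow, rest push out)
β2 →J1  (1-jn J1 has f-setter on 5)
β1 →J2  (GY1: gyrator matches bond 0)
β4 →R1  (J2: last free bond brings flow in)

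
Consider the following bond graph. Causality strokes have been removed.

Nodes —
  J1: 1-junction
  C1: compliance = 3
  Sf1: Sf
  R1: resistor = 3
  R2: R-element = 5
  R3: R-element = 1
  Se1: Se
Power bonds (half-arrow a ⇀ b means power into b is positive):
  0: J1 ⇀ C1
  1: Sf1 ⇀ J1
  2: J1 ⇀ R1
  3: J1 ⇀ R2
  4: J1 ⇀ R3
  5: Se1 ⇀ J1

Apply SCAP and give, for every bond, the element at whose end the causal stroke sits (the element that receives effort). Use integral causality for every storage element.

#1 →Sf1  (Sf1 (Sf) sets flow on bond)
#5 →J1  (Se1 fixes effort; stroke away)
#0 →J1  (J1 flow already set via bond 1)
#2 →J1  (J1 flow already set via bond 1)
#3 →J1  (1-jn J1 has f-setter on 1)
#4 →J1  (common-f at J1 fixed by 1)

β0 |J1
β1 |Sf1
β2 |J1
β3 |J1
β4 |J1
β5 |J1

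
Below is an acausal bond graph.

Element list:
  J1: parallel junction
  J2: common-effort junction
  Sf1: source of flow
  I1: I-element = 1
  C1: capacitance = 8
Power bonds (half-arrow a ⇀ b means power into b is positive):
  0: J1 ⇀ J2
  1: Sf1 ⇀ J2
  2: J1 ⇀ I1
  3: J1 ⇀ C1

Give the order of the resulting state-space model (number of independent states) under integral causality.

bond 1 →Sf1  (Sf1 fixes flow; stroke at Sf1)
bond 0 →J2  (J2 needs exactly one e-in)
bond 2 →I1  (I1 integral (f out))
bond 3 →J1  (only one effort-in slot at J1)

2  (C1, I1 all integral)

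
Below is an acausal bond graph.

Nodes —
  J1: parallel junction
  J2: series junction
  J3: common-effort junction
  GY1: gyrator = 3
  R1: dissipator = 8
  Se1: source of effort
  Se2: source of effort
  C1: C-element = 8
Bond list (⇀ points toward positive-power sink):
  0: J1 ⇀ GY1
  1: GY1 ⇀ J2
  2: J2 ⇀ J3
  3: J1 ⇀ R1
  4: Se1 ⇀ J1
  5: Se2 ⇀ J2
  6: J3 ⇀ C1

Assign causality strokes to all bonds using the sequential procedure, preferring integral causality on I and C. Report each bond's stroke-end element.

bond 0 stroke→GY1
bond 1 stroke→GY1
bond 2 stroke→J2
bond 3 stroke→R1
bond 4 stroke→J1
bond 5 stroke→J2
bond 6 stroke→J3

b4 stroke at J1  (source Se1 imposes e)
b5 stroke at J2  (Se2 fixes effort; stroke away)
b0 stroke at GY1  (0-jn J1 has e-setter on 4)
b3 stroke at R1  (J1: bond 4 brought effort, rest push out)
b1 stroke at GY1  (GY GY1: same side as bond 0)
b2 stroke at J2  (J2 flow already set via bond 1)
b6 stroke at J3  (J3: last free bond brings effort in)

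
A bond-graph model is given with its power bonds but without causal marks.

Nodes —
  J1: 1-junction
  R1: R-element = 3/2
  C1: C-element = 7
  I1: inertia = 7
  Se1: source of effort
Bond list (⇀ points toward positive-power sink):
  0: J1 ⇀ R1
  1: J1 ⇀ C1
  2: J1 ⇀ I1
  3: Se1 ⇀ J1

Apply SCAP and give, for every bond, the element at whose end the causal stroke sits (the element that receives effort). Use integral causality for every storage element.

b0 stroke→J1
b1 stroke→J1
b2 stroke→I1
b3 stroke→J1

b3 stroke at J1  (Se1 fixes effort; stroke away)
b1 stroke at J1  (C1 outputs effort q/C1)
b2 stroke at I1  (I1 outputs flow p/I1)
b0 stroke at J1  (common-f at J1 fixed by 2)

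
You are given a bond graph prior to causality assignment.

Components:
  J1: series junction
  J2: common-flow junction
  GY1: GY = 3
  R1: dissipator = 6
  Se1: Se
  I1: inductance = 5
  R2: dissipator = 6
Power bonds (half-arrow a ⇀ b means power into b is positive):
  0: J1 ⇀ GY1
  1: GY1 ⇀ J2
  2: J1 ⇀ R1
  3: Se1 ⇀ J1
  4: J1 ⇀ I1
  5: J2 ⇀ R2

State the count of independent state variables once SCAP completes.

1  (I1 all integral)

bond 3 →J1  (Se1 fixes effort; stroke away)
bond 4 →I1  (I1 integral (f out))
bond 0 →J1  (J1 flow already set via bond 4)
bond 2 →J1  (J1 flow already set via bond 4)
bond 1 →J2  (GY1 both-in/both-out from 0)
bond 5 →R2  (closing 1-jn rule on J2)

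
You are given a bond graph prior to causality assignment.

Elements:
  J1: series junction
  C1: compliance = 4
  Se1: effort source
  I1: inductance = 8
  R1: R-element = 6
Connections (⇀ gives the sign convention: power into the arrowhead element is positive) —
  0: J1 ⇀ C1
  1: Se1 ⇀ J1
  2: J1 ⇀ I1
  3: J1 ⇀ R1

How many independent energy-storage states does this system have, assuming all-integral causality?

bond 1 |J1  (source Se1 imposes e)
bond 0 |J1  (C1: C, integral causality)
bond 2 |I1  (I1: I, integral causality)
bond 3 |J1  (J1: bond 2 brought flow, rest push out)

2  (C1, I1 all integral)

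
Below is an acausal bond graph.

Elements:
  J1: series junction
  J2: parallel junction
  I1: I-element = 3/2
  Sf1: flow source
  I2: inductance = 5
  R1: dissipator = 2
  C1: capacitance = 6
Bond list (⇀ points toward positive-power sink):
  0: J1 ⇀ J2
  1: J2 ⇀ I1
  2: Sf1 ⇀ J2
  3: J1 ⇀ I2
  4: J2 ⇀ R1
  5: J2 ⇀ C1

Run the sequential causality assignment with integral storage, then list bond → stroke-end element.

b2 →Sf1  (Sf1: flow source, stroke at near end)
b1 →I1  (I1: I, integral causality)
b3 →I2  (I2: I, integral causality)
b0 →J1  (common-f at J1 fixed by 3)
b5 →J2  (C1: C, integral causality)
b4 →R1  (0-jn J2 has e-setter on 5)

bond 0 |J1
bond 1 |I1
bond 2 |Sf1
bond 3 |I2
bond 4 |R1
bond 5 |J2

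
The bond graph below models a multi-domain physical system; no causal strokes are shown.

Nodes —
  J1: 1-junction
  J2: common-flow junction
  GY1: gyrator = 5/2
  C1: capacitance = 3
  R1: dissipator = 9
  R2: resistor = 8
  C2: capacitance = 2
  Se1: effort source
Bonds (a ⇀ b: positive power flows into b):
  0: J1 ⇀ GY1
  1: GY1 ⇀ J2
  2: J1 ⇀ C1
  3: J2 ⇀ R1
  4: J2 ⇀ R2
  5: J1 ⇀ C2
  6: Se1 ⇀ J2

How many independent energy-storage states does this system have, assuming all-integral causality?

bond 6 stroke at J2  (Se1: effort source, stroke at far end)
bond 2 stroke at J1  (C1 integral (e out))
bond 5 stroke at J1  (C2 outputs effort q/C2)
bond 0 stroke at GY1  (J1: last free bond brings flow in)
bond 1 stroke at GY1  (through GY1, causality inverts; strokes same side of GY1)
bond 3 stroke at J2  (J2: bond 1 brought flow, rest push out)
bond 4 stroke at J2  (J2: bond 1 brought flow, rest push out)

2  (C1, C2 all integral)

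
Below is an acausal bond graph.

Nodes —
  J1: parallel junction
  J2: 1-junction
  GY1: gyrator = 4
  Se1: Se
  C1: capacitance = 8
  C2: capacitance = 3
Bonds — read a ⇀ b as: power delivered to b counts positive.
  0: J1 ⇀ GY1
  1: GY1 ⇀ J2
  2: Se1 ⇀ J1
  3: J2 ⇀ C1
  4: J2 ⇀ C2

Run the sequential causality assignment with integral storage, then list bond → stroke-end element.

b2 stroke→J1  (source Se1 imposes e)
b0 stroke→GY1  (J1: bond 2 brought effort, rest push out)
b1 stroke→GY1  (through GY1, causality inverts; strokes same side of GY1)
b3 stroke→J2  (common-f at J2 fixed by 1)
b4 stroke→J2  (common-f at J2 fixed by 1)

bond 0 |GY1
bond 1 |GY1
bond 2 |J1
bond 3 |J2
bond 4 |J2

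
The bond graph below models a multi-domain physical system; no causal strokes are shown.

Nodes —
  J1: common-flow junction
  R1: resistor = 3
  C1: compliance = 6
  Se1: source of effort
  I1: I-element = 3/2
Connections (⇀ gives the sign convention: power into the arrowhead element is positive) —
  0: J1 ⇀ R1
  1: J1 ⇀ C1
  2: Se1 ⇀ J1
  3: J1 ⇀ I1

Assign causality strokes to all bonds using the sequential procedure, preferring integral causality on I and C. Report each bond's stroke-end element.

#0 stroke→J1
#1 stroke→J1
#2 stroke→J1
#3 stroke→I1

bond 2 →J1  (source Se1 imposes e)
bond 1 →J1  (C1 integral (e out))
bond 3 →I1  (I1 outputs flow p/I1)
bond 0 →J1  (common-f at J1 fixed by 3)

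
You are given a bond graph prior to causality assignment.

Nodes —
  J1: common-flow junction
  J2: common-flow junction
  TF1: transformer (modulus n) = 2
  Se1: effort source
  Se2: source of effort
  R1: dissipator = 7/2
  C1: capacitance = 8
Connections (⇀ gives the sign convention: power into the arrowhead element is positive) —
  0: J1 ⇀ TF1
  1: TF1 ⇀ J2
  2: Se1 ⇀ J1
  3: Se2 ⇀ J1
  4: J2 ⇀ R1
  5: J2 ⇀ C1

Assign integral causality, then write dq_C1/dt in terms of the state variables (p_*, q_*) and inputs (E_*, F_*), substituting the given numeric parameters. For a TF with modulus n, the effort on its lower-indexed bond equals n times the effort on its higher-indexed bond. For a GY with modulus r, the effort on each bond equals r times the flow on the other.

#2 →J1  (Se1 fixes effort; stroke away)
#3 →J1  (Se2 fixes effort; stroke away)
#0 →TF1  (closing 1-jn rule on J1)
#1 →J2  (TF1 one-in-one-out from 0)
#5 →J2  (C1 outputs effort q/C1)
#4 →R1  (J2: last free bond brings flow in)

dq_C1/dt = E_Se1/7 + E_Se2/7 - q_C1/28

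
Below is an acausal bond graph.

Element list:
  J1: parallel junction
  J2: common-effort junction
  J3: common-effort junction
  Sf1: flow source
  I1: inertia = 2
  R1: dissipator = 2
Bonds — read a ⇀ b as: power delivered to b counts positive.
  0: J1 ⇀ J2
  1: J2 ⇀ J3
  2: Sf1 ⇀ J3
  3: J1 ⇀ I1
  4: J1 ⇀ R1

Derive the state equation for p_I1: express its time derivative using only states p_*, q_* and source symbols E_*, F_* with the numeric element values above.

dp_I1/dt = 2*F_Sf1 - p_I1

bond 2 →Sf1  (Sf1 fixes flow; stroke at Sf1)
bond 1 →J3  (only one effort-in slot at J3)
bond 0 →J2  (only one effort-in slot at J2)
bond 3 →I1  (I1: I, integral causality)
bond 4 →J1  (only one effort-in slot at J1)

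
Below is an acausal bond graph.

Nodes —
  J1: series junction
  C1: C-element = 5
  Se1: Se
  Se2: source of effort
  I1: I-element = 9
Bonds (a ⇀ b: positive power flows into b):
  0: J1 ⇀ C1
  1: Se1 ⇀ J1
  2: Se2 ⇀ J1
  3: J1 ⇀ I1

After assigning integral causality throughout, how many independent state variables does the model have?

2  (C1, I1 all integral)

bond 1 |J1  (Se1 fixes effort; stroke away)
bond 2 |J1  (source Se2 imposes e)
bond 0 |J1  (C1 integral (e out))
bond 3 |I1  (J1: last free bond brings flow in)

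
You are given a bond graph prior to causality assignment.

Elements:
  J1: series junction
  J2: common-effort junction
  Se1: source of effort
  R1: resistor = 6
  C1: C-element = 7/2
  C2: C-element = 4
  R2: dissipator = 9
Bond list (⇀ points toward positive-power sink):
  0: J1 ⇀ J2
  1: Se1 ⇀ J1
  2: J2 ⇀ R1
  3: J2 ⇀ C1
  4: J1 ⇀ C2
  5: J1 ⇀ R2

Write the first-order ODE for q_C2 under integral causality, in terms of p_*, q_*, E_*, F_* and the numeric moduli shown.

b1 stroke→J1  (Se1 (Se) sets effort on bond)
b3 stroke→J2  (prefer integral on C1)
b0 stroke→J1  (J2 effort already set via bond 3)
b2 stroke→R1  (J2 effort already set via bond 3)
b4 stroke→J1  (C2: C, integral causality)
b5 stroke→R2  (J1 needs exactly one f-in)

dq_C2/dt = E_Se1/9 - 2*q_C1/63 - q_C2/36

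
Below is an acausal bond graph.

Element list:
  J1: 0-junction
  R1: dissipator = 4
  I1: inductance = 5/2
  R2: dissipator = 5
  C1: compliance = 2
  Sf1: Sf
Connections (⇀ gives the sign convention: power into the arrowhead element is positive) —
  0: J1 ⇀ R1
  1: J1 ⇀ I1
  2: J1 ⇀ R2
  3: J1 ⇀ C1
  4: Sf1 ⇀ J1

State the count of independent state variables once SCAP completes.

bond 4 stroke→Sf1  (source Sf1 imposes f)
bond 1 stroke→I1  (I1 integral (f out))
bond 3 stroke→J1  (C1: C, integral causality)
bond 0 stroke→R1  (0-jn J1 has e-setter on 3)
bond 2 stroke→R2  (J1: bond 3 brought effort, rest push out)

2  (C1, I1 all integral)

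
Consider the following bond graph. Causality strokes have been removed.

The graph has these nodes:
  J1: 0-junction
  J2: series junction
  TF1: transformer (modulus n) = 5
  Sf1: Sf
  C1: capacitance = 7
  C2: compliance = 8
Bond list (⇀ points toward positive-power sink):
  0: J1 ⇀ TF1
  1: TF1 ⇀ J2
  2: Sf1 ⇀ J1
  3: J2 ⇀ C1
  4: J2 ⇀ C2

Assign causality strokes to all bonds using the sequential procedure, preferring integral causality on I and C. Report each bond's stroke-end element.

β0 →J1
β1 →TF1
β2 →Sf1
β3 →J2
β4 →J2

bond 2 →Sf1  (Sf1 (Sf) sets flow on bond)
bond 0 →J1  (J1: last free bond brings effort in)
bond 1 →TF1  (TF1: transformer flips bond 0)
bond 3 →J2  (common-f at J2 fixed by 1)
bond 4 →J2  (J2: bond 1 brought flow, rest push out)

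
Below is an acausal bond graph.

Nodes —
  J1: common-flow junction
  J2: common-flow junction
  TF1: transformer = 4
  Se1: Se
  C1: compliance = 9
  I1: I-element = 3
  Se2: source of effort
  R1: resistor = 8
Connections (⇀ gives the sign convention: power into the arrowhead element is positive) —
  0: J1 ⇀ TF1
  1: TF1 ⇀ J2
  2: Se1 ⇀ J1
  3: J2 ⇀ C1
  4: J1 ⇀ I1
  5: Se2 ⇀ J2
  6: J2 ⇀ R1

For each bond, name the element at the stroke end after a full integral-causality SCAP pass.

β2 →J1  (Se1 fixes effort; stroke away)
β5 →J2  (Se2 (Se) sets effort on bond)
β3 →J2  (prefer integral on C1)
β4 →I1  (I1: I, integral causality)
β0 →J1  (J1: bond 4 brought flow, rest push out)
β1 →TF1  (TF1: transformer flips bond 0)
β6 →J2  (J2 flow already set via bond 1)

β0 |J1
β1 |TF1
β2 |J1
β3 |J2
β4 |I1
β5 |J2
β6 |J2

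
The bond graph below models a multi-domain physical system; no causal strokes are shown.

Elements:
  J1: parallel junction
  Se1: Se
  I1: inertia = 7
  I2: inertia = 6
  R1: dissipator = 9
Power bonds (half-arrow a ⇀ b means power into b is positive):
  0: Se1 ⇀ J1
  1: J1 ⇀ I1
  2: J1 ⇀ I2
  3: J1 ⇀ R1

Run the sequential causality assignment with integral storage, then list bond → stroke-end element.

b0 stroke→J1
b1 stroke→I1
b2 stroke→I2
b3 stroke→R1

bond 0 →J1  (Se1 (Se) sets effort on bond)
bond 1 →I1  (J1 effort already set via bond 0)
bond 2 →I2  (common-e at J1 fixed by 0)
bond 3 →R1  (common-e at J1 fixed by 0)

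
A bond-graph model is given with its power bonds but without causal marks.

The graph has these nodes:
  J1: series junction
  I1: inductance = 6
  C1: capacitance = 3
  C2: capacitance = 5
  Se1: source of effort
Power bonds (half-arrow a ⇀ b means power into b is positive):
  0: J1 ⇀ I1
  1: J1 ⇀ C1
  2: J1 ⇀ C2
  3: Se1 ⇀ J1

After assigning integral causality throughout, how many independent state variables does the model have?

bond 3 stroke at J1  (Se1 (Se) sets effort on bond)
bond 0 stroke at I1  (I1 integral (f out))
bond 1 stroke at J1  (1-jn J1 has f-setter on 0)
bond 2 stroke at J1  (J1: bond 0 brought flow, rest push out)

3  (C1, C2, I1 all integral)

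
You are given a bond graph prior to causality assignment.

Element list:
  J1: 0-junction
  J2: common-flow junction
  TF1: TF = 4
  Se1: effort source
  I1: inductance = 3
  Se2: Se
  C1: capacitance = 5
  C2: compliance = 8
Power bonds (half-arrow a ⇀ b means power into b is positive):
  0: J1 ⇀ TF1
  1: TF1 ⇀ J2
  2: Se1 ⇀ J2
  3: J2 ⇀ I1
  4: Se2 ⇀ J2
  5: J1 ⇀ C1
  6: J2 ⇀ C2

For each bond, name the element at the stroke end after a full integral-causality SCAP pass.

β0 stroke at TF1
β1 stroke at J2
β2 stroke at J2
β3 stroke at I1
β4 stroke at J2
β5 stroke at J1
β6 stroke at J2

β2 →J2  (source Se1 imposes e)
β4 →J2  (source Se2 imposes e)
β3 →I1  (I1 outputs flow p/I1)
β1 →J2  (common-f at J2 fixed by 3)
β6 →J2  (J2: bond 3 brought flow, rest push out)
β0 →TF1  (through TF1, causality passes straight; one stroke at TF1)
β5 →J1  (closing 0-jn rule on J1)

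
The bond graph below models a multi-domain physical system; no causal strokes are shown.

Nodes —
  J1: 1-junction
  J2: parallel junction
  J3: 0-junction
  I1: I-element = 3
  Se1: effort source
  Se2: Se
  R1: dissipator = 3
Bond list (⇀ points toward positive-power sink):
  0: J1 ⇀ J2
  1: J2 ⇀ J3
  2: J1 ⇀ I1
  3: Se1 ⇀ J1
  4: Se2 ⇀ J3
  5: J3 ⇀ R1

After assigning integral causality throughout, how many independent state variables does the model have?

1  (I1 all integral)

bond 3 →J1  (Se1: effort source, stroke at far end)
bond 4 →J3  (source Se2 imposes e)
bond 1 →J2  (J3 effort already set via bond 4)
bond 5 →R1  (J3: bond 4 brought effort, rest push out)
bond 0 →J1  (J2: bond 1 brought effort, rest push out)
bond 2 →I1  (closing 1-jn rule on J1)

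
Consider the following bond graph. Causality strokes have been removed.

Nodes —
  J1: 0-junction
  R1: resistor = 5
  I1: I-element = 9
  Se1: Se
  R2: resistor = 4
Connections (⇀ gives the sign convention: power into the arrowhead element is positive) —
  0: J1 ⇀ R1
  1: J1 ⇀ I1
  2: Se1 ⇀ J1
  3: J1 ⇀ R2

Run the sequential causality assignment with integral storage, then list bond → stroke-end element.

bond 2 stroke→J1  (Se1 (Se) sets effort on bond)
bond 0 stroke→R1  (common-e at J1 fixed by 2)
bond 1 stroke→I1  (J1: bond 2 brought effort, rest push out)
bond 3 stroke→R2  (0-jn J1 has e-setter on 2)

β0 stroke at R1
β1 stroke at I1
β2 stroke at J1
β3 stroke at R2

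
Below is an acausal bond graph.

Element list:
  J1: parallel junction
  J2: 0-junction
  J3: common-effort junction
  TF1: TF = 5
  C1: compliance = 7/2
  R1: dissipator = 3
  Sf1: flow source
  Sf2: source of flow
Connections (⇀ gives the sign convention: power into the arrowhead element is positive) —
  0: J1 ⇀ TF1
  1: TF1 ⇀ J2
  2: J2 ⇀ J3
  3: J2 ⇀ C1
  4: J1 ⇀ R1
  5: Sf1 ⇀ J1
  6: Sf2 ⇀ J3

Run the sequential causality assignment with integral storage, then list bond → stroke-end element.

β5 stroke at Sf1  (Sf1 (Sf) sets flow on bond)
β6 stroke at Sf2  (Sf2 fixes flow; stroke at Sf2)
β2 stroke at J3  (only one effort-in slot at J3)
β3 stroke at J2  (C1 outputs effort q/C1)
β1 stroke at TF1  (common-e at J2 fixed by 3)
β0 stroke at J1  (through TF1, causality passes straight; one stroke at TF1)
β4 stroke at R1  (common-e at J1 fixed by 0)

β0 stroke→J1
β1 stroke→TF1
β2 stroke→J3
β3 stroke→J2
β4 stroke→R1
β5 stroke→Sf1
β6 stroke→Sf2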